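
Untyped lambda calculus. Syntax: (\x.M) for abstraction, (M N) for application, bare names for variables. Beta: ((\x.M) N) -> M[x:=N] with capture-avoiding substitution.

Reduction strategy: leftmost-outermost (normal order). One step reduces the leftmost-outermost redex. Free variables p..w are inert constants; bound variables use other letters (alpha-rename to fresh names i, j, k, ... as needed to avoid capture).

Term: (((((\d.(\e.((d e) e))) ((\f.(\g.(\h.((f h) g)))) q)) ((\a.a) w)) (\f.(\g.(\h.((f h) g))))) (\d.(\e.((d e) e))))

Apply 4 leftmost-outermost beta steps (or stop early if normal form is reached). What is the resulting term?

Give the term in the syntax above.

Step 0: (((((\d.(\e.((d e) e))) ((\f.(\g.(\h.((f h) g)))) q)) ((\a.a) w)) (\f.(\g.(\h.((f h) g))))) (\d.(\e.((d e) e))))
Step 1: ((((\e.((((\f.(\g.(\h.((f h) g)))) q) e) e)) ((\a.a) w)) (\f.(\g.(\h.((f h) g))))) (\d.(\e.((d e) e))))
Step 2: ((((((\f.(\g.(\h.((f h) g)))) q) ((\a.a) w)) ((\a.a) w)) (\f.(\g.(\h.((f h) g))))) (\d.(\e.((d e) e))))
Step 3: (((((\g.(\h.((q h) g))) ((\a.a) w)) ((\a.a) w)) (\f.(\g.(\h.((f h) g))))) (\d.(\e.((d e) e))))
Step 4: ((((\h.((q h) ((\a.a) w))) ((\a.a) w)) (\f.(\g.(\h.((f h) g))))) (\d.(\e.((d e) e))))

Answer: ((((\h.((q h) ((\a.a) w))) ((\a.a) w)) (\f.(\g.(\h.((f h) g))))) (\d.(\e.((d e) e))))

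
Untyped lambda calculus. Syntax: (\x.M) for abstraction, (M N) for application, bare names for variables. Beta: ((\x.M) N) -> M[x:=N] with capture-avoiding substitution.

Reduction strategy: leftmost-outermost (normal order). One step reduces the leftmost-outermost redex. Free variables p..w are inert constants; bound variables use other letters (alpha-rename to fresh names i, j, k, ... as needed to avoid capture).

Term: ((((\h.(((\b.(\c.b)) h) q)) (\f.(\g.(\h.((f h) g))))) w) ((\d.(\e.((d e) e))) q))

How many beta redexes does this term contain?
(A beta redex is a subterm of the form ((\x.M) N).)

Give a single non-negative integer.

Term: ((((\h.(((\b.(\c.b)) h) q)) (\f.(\g.(\h.((f h) g))))) w) ((\d.(\e.((d e) e))) q))
  Redex: ((\h.(((\b.(\c.b)) h) q)) (\f.(\g.(\h.((f h) g)))))
  Redex: ((\b.(\c.b)) h)
  Redex: ((\d.(\e.((d e) e))) q)
Total redexes: 3

Answer: 3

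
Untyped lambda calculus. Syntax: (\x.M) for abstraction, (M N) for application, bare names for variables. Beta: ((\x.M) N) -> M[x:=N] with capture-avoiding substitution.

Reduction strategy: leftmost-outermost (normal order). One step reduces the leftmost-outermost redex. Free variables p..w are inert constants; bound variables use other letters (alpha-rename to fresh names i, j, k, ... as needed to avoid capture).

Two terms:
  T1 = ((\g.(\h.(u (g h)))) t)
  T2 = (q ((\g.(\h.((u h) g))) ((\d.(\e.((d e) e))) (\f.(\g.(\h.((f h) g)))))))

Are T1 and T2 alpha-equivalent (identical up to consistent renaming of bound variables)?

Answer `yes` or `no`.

Term 1: ((\g.(\h.(u (g h)))) t)
Term 2: (q ((\g.(\h.((u h) g))) ((\d.(\e.((d e) e))) (\f.(\g.(\h.((f h) g)))))))
Alpha-equivalence: compare structure up to binder renaming.
Result: False

Answer: no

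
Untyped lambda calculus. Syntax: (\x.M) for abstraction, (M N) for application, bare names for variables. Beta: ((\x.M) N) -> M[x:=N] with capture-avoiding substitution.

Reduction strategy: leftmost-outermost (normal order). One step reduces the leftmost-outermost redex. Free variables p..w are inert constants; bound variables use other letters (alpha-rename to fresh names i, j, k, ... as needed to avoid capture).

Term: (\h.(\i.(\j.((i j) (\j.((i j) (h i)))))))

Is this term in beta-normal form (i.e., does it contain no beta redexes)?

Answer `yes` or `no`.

Answer: yes

Derivation:
Term: (\h.(\i.(\j.((i j) (\j.((i j) (h i)))))))
No beta redexes found.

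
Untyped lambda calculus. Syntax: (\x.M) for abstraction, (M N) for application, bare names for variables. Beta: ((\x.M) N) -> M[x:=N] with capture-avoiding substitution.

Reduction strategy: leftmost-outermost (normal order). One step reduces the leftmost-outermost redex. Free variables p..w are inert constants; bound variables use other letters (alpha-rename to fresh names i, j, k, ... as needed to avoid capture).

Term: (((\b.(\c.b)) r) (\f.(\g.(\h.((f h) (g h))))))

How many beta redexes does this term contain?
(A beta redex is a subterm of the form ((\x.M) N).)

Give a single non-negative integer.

Answer: 1

Derivation:
Term: (((\b.(\c.b)) r) (\f.(\g.(\h.((f h) (g h))))))
  Redex: ((\b.(\c.b)) r)
Total redexes: 1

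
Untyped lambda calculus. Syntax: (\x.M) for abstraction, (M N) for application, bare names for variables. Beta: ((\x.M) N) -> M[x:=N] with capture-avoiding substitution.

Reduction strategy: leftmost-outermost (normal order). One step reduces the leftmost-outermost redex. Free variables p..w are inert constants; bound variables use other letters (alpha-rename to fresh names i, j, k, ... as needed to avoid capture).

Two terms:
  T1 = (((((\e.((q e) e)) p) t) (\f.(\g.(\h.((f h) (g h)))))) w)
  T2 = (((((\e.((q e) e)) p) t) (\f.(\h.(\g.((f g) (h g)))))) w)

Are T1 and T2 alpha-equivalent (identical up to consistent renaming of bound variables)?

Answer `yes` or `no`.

Answer: yes

Derivation:
Term 1: (((((\e.((q e) e)) p) t) (\f.(\g.(\h.((f h) (g h)))))) w)
Term 2: (((((\e.((q e) e)) p) t) (\f.(\h.(\g.((f g) (h g)))))) w)
Alpha-equivalence: compare structure up to binder renaming.
Result: True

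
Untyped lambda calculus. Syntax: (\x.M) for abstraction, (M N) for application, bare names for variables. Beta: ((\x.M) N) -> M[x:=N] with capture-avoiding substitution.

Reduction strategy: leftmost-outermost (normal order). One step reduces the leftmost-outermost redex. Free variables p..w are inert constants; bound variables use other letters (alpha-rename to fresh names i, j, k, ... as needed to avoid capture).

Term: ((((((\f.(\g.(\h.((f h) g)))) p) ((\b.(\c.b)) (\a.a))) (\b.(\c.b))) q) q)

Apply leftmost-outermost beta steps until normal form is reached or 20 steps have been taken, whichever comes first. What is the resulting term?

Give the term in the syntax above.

Answer: ((((p (\b.(\c.b))) (\c.(\a.a))) q) q)

Derivation:
Step 0: ((((((\f.(\g.(\h.((f h) g)))) p) ((\b.(\c.b)) (\a.a))) (\b.(\c.b))) q) q)
Step 1: (((((\g.(\h.((p h) g))) ((\b.(\c.b)) (\a.a))) (\b.(\c.b))) q) q)
Step 2: ((((\h.((p h) ((\b.(\c.b)) (\a.a)))) (\b.(\c.b))) q) q)
Step 3: ((((p (\b.(\c.b))) ((\b.(\c.b)) (\a.a))) q) q)
Step 4: ((((p (\b.(\c.b))) (\c.(\a.a))) q) q)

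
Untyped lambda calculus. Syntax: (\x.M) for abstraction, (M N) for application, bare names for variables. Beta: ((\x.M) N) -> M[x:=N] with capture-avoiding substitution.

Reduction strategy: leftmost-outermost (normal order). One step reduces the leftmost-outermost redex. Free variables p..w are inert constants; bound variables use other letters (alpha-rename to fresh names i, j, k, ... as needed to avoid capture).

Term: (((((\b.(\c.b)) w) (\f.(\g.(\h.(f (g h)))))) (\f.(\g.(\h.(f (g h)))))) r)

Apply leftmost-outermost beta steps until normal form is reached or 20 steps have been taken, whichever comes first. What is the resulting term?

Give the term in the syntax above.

Step 0: (((((\b.(\c.b)) w) (\f.(\g.(\h.(f (g h)))))) (\f.(\g.(\h.(f (g h)))))) r)
Step 1: ((((\c.w) (\f.(\g.(\h.(f (g h)))))) (\f.(\g.(\h.(f (g h)))))) r)
Step 2: ((w (\f.(\g.(\h.(f (g h)))))) r)

Answer: ((w (\f.(\g.(\h.(f (g h)))))) r)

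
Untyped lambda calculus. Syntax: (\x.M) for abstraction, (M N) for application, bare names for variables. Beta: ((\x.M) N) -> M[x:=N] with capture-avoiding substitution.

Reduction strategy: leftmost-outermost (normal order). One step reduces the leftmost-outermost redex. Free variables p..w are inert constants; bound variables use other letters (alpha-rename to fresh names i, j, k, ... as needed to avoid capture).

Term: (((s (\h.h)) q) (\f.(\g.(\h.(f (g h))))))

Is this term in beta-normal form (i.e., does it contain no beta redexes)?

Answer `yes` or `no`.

Answer: yes

Derivation:
Term: (((s (\h.h)) q) (\f.(\g.(\h.(f (g h))))))
No beta redexes found.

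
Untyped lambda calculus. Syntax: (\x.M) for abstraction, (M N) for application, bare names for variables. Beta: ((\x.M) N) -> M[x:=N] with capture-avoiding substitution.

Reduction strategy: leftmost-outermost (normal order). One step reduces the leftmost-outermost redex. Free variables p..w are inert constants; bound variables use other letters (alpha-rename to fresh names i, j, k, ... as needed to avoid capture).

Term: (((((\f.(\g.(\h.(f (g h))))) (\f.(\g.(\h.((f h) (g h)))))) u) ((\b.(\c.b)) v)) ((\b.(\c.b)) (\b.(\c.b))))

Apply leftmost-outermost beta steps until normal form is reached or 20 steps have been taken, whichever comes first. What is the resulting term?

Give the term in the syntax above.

Answer: (\h.(((u (\c.v)) h) (\b.(\c.b))))

Derivation:
Step 0: (((((\f.(\g.(\h.(f (g h))))) (\f.(\g.(\h.((f h) (g h)))))) u) ((\b.(\c.b)) v)) ((\b.(\c.b)) (\b.(\c.b))))
Step 1: ((((\g.(\h.((\f.(\g.(\h.((f h) (g h))))) (g h)))) u) ((\b.(\c.b)) v)) ((\b.(\c.b)) (\b.(\c.b))))
Step 2: (((\h.((\f.(\g.(\h.((f h) (g h))))) (u h))) ((\b.(\c.b)) v)) ((\b.(\c.b)) (\b.(\c.b))))
Step 3: (((\f.(\g.(\h.((f h) (g h))))) (u ((\b.(\c.b)) v))) ((\b.(\c.b)) (\b.(\c.b))))
Step 4: ((\g.(\h.(((u ((\b.(\c.b)) v)) h) (g h)))) ((\b.(\c.b)) (\b.(\c.b))))
Step 5: (\h.(((u ((\b.(\c.b)) v)) h) (((\b.(\c.b)) (\b.(\c.b))) h)))
Step 6: (\h.(((u (\c.v)) h) (((\b.(\c.b)) (\b.(\c.b))) h)))
Step 7: (\h.(((u (\c.v)) h) ((\c.(\b.(\c.b))) h)))
Step 8: (\h.(((u (\c.v)) h) (\b.(\c.b))))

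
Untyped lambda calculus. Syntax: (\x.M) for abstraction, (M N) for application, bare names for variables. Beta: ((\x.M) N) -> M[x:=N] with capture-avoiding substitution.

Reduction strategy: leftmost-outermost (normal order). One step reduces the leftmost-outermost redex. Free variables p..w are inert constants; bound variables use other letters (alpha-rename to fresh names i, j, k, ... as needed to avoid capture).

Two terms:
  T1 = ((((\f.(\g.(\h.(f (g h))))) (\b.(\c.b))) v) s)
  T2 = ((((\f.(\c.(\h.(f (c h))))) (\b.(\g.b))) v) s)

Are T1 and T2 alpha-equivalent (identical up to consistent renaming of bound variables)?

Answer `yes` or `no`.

Term 1: ((((\f.(\g.(\h.(f (g h))))) (\b.(\c.b))) v) s)
Term 2: ((((\f.(\c.(\h.(f (c h))))) (\b.(\g.b))) v) s)
Alpha-equivalence: compare structure up to binder renaming.
Result: True

Answer: yes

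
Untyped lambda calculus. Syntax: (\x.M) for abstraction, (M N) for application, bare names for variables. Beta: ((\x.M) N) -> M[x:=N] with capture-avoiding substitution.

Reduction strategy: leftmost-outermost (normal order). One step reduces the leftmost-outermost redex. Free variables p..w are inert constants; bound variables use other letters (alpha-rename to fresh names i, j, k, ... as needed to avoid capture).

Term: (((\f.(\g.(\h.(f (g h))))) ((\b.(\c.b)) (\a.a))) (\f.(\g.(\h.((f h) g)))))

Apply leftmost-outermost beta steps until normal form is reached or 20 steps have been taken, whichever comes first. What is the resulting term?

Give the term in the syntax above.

Step 0: (((\f.(\g.(\h.(f (g h))))) ((\b.(\c.b)) (\a.a))) (\f.(\g.(\h.((f h) g)))))
Step 1: ((\g.(\h.(((\b.(\c.b)) (\a.a)) (g h)))) (\f.(\g.(\h.((f h) g)))))
Step 2: (\h.(((\b.(\c.b)) (\a.a)) ((\f.(\g.(\h.((f h) g)))) h)))
Step 3: (\h.((\c.(\a.a)) ((\f.(\g.(\h.((f h) g)))) h)))
Step 4: (\h.(\a.a))

Answer: (\h.(\a.a))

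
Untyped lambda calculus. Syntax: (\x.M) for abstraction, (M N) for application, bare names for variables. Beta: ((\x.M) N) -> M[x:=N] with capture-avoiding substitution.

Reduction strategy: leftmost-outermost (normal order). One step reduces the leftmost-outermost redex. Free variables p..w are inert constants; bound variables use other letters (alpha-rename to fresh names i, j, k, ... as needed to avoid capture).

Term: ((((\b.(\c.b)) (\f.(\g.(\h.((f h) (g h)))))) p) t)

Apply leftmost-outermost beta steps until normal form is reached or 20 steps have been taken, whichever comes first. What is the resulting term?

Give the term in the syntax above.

Answer: (\g.(\h.((t h) (g h))))

Derivation:
Step 0: ((((\b.(\c.b)) (\f.(\g.(\h.((f h) (g h)))))) p) t)
Step 1: (((\c.(\f.(\g.(\h.((f h) (g h)))))) p) t)
Step 2: ((\f.(\g.(\h.((f h) (g h))))) t)
Step 3: (\g.(\h.((t h) (g h))))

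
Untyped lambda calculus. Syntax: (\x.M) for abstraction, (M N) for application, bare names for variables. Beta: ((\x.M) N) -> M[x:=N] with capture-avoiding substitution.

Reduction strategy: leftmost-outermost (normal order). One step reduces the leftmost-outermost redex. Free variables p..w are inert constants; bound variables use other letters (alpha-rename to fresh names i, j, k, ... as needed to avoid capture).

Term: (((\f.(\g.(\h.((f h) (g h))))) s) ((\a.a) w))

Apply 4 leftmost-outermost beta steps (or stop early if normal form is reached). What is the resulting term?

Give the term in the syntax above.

Answer: (\h.((s h) (w h)))

Derivation:
Step 0: (((\f.(\g.(\h.((f h) (g h))))) s) ((\a.a) w))
Step 1: ((\g.(\h.((s h) (g h)))) ((\a.a) w))
Step 2: (\h.((s h) (((\a.a) w) h)))
Step 3: (\h.((s h) (w h)))
Step 4: (normal form reached)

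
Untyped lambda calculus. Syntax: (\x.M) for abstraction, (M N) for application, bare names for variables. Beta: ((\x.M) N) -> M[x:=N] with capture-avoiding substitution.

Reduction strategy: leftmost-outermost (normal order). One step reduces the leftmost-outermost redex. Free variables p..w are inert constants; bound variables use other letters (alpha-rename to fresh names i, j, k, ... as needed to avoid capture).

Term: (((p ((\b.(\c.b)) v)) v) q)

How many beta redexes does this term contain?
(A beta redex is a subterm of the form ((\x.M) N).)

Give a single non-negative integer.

Term: (((p ((\b.(\c.b)) v)) v) q)
  Redex: ((\b.(\c.b)) v)
Total redexes: 1

Answer: 1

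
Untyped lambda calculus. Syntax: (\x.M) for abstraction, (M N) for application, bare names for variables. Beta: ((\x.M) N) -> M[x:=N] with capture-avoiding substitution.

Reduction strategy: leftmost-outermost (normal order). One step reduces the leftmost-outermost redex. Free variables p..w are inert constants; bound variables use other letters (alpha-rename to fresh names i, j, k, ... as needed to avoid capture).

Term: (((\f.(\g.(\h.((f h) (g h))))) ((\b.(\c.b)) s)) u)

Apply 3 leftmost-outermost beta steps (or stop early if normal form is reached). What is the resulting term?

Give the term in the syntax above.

Answer: (\h.(((\c.s) h) (u h)))

Derivation:
Step 0: (((\f.(\g.(\h.((f h) (g h))))) ((\b.(\c.b)) s)) u)
Step 1: ((\g.(\h.((((\b.(\c.b)) s) h) (g h)))) u)
Step 2: (\h.((((\b.(\c.b)) s) h) (u h)))
Step 3: (\h.(((\c.s) h) (u h)))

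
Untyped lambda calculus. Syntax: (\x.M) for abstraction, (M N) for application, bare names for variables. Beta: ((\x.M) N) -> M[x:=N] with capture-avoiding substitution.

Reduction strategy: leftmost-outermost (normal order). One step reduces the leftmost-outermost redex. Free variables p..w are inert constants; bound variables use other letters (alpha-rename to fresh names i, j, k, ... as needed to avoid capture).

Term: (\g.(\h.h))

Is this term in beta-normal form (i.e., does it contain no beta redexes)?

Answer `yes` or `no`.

Term: (\g.(\h.h))
No beta redexes found.

Answer: yes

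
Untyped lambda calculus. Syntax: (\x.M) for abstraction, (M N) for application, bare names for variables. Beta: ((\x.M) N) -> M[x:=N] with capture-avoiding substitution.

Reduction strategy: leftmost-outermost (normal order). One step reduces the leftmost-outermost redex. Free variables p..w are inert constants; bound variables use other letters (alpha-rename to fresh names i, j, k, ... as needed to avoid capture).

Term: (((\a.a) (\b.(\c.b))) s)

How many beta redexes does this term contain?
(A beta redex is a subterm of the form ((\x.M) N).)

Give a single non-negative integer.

Term: (((\a.a) (\b.(\c.b))) s)
  Redex: ((\a.a) (\b.(\c.b)))
Total redexes: 1

Answer: 1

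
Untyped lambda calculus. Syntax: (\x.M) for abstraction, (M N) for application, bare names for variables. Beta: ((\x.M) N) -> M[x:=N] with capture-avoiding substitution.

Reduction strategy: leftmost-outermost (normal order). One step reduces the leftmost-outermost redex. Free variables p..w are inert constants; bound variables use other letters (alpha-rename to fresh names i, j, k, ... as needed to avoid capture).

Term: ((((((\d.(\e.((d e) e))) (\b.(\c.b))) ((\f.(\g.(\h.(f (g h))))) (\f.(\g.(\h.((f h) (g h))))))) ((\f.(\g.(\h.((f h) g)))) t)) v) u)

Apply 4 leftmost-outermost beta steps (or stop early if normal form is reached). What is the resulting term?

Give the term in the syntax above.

Step 0: ((((((\d.(\e.((d e) e))) (\b.(\c.b))) ((\f.(\g.(\h.(f (g h))))) (\f.(\g.(\h.((f h) (g h))))))) ((\f.(\g.(\h.((f h) g)))) t)) v) u)
Step 1: (((((\e.(((\b.(\c.b)) e) e)) ((\f.(\g.(\h.(f (g h))))) (\f.(\g.(\h.((f h) (g h))))))) ((\f.(\g.(\h.((f h) g)))) t)) v) u)
Step 2: ((((((\b.(\c.b)) ((\f.(\g.(\h.(f (g h))))) (\f.(\g.(\h.((f h) (g h))))))) ((\f.(\g.(\h.(f (g h))))) (\f.(\g.(\h.((f h) (g h))))))) ((\f.(\g.(\h.((f h) g)))) t)) v) u)
Step 3: (((((\c.((\f.(\g.(\h.(f (g h))))) (\f.(\g.(\h.((f h) (g h))))))) ((\f.(\g.(\h.(f (g h))))) (\f.(\g.(\h.((f h) (g h))))))) ((\f.(\g.(\h.((f h) g)))) t)) v) u)
Step 4: (((((\f.(\g.(\h.(f (g h))))) (\f.(\g.(\h.((f h) (g h)))))) ((\f.(\g.(\h.((f h) g)))) t)) v) u)

Answer: (((((\f.(\g.(\h.(f (g h))))) (\f.(\g.(\h.((f h) (g h)))))) ((\f.(\g.(\h.((f h) g)))) t)) v) u)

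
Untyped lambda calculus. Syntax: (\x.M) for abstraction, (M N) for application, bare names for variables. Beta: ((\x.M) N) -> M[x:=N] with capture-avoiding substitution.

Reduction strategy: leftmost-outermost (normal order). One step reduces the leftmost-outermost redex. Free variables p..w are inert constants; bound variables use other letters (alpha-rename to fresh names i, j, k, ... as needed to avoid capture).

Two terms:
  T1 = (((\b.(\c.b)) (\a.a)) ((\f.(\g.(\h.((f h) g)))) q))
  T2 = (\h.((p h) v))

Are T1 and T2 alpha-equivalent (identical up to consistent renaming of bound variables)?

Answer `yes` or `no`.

Answer: no

Derivation:
Term 1: (((\b.(\c.b)) (\a.a)) ((\f.(\g.(\h.((f h) g)))) q))
Term 2: (\h.((p h) v))
Alpha-equivalence: compare structure up to binder renaming.
Result: False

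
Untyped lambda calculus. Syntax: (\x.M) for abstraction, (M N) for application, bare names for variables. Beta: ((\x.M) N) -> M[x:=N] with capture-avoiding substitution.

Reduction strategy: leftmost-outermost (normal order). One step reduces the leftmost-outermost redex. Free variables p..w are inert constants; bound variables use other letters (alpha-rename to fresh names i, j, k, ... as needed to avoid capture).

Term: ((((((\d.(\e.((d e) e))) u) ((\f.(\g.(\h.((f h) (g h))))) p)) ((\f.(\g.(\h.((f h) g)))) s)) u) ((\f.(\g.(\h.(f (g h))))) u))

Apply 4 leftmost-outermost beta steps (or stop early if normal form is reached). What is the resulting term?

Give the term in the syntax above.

Answer: (((((u (\g.(\h.((p h) (g h))))) (\g.(\h.((p h) (g h))))) ((\f.(\g.(\h.((f h) g)))) s)) u) ((\f.(\g.(\h.(f (g h))))) u))

Derivation:
Step 0: ((((((\d.(\e.((d e) e))) u) ((\f.(\g.(\h.((f h) (g h))))) p)) ((\f.(\g.(\h.((f h) g)))) s)) u) ((\f.(\g.(\h.(f (g h))))) u))
Step 1: (((((\e.((u e) e)) ((\f.(\g.(\h.((f h) (g h))))) p)) ((\f.(\g.(\h.((f h) g)))) s)) u) ((\f.(\g.(\h.(f (g h))))) u))
Step 2: (((((u ((\f.(\g.(\h.((f h) (g h))))) p)) ((\f.(\g.(\h.((f h) (g h))))) p)) ((\f.(\g.(\h.((f h) g)))) s)) u) ((\f.(\g.(\h.(f (g h))))) u))
Step 3: (((((u (\g.(\h.((p h) (g h))))) ((\f.(\g.(\h.((f h) (g h))))) p)) ((\f.(\g.(\h.((f h) g)))) s)) u) ((\f.(\g.(\h.(f (g h))))) u))
Step 4: (((((u (\g.(\h.((p h) (g h))))) (\g.(\h.((p h) (g h))))) ((\f.(\g.(\h.((f h) g)))) s)) u) ((\f.(\g.(\h.(f (g h))))) u))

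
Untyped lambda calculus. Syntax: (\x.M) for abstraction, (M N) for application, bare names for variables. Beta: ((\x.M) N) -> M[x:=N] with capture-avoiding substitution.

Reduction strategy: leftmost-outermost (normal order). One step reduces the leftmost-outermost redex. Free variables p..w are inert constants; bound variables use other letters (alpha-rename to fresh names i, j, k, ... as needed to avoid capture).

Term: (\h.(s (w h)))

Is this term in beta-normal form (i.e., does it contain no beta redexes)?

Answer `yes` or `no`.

Answer: yes

Derivation:
Term: (\h.(s (w h)))
No beta redexes found.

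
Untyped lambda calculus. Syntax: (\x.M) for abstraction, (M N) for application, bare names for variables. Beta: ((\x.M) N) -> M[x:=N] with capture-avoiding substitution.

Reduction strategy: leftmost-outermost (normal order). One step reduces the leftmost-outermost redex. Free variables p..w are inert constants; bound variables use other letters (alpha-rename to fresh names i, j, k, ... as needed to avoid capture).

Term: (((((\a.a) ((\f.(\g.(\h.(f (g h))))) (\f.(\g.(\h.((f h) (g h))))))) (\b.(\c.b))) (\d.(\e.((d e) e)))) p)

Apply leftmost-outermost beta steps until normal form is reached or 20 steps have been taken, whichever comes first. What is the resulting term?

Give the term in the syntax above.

Answer: (\h.(\e.(((p h) e) e)))

Derivation:
Step 0: (((((\a.a) ((\f.(\g.(\h.(f (g h))))) (\f.(\g.(\h.((f h) (g h))))))) (\b.(\c.b))) (\d.(\e.((d e) e)))) p)
Step 1: (((((\f.(\g.(\h.(f (g h))))) (\f.(\g.(\h.((f h) (g h)))))) (\b.(\c.b))) (\d.(\e.((d e) e)))) p)
Step 2: ((((\g.(\h.((\f.(\g.(\h.((f h) (g h))))) (g h)))) (\b.(\c.b))) (\d.(\e.((d e) e)))) p)
Step 3: (((\h.((\f.(\g.(\h.((f h) (g h))))) ((\b.(\c.b)) h))) (\d.(\e.((d e) e)))) p)
Step 4: (((\f.(\g.(\h.((f h) (g h))))) ((\b.(\c.b)) (\d.(\e.((d e) e))))) p)
Step 5: ((\g.(\h.((((\b.(\c.b)) (\d.(\e.((d e) e)))) h) (g h)))) p)
Step 6: (\h.((((\b.(\c.b)) (\d.(\e.((d e) e)))) h) (p h)))
Step 7: (\h.(((\c.(\d.(\e.((d e) e)))) h) (p h)))
Step 8: (\h.((\d.(\e.((d e) e))) (p h)))
Step 9: (\h.(\e.(((p h) e) e)))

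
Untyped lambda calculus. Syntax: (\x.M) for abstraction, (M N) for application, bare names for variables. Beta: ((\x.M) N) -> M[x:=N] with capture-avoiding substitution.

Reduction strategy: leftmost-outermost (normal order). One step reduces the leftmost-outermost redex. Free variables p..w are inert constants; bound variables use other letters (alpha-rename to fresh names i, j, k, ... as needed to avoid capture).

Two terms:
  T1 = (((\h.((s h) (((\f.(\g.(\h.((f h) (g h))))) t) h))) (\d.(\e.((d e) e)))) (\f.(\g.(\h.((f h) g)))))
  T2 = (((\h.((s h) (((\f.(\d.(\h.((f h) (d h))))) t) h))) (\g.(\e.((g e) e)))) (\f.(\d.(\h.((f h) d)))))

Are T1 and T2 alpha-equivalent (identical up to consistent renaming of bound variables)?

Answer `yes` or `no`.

Answer: yes

Derivation:
Term 1: (((\h.((s h) (((\f.(\g.(\h.((f h) (g h))))) t) h))) (\d.(\e.((d e) e)))) (\f.(\g.(\h.((f h) g)))))
Term 2: (((\h.((s h) (((\f.(\d.(\h.((f h) (d h))))) t) h))) (\g.(\e.((g e) e)))) (\f.(\d.(\h.((f h) d)))))
Alpha-equivalence: compare structure up to binder renaming.
Result: True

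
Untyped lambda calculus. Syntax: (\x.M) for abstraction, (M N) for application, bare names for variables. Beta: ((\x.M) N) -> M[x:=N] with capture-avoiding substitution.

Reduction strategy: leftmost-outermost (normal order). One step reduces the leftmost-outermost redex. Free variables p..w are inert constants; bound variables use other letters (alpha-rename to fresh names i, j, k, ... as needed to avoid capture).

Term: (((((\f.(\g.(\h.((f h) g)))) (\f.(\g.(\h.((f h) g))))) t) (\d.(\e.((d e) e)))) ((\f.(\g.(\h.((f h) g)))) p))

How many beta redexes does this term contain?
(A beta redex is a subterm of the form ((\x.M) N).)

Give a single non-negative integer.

Term: (((((\f.(\g.(\h.((f h) g)))) (\f.(\g.(\h.((f h) g))))) t) (\d.(\e.((d e) e)))) ((\f.(\g.(\h.((f h) g)))) p))
  Redex: ((\f.(\g.(\h.((f h) g)))) (\f.(\g.(\h.((f h) g)))))
  Redex: ((\f.(\g.(\h.((f h) g)))) p)
Total redexes: 2

Answer: 2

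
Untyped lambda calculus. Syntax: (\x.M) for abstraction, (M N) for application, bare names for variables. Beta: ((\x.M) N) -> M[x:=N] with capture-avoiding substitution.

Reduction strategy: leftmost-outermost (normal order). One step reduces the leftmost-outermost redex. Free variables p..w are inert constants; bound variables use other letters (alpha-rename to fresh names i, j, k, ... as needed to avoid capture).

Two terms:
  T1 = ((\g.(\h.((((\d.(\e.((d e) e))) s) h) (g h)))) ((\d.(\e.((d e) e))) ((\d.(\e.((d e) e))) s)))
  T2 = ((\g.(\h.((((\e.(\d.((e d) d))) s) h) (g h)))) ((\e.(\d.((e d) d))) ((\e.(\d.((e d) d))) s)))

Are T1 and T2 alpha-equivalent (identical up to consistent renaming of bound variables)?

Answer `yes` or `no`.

Answer: yes

Derivation:
Term 1: ((\g.(\h.((((\d.(\e.((d e) e))) s) h) (g h)))) ((\d.(\e.((d e) e))) ((\d.(\e.((d e) e))) s)))
Term 2: ((\g.(\h.((((\e.(\d.((e d) d))) s) h) (g h)))) ((\e.(\d.((e d) d))) ((\e.(\d.((e d) d))) s)))
Alpha-equivalence: compare structure up to binder renaming.
Result: True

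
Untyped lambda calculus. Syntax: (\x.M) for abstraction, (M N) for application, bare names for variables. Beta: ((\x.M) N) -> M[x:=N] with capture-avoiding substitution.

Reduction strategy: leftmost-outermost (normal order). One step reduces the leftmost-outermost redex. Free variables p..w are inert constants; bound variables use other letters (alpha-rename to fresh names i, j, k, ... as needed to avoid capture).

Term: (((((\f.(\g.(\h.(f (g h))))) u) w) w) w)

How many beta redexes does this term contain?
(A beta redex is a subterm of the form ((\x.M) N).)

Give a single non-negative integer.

Term: (((((\f.(\g.(\h.(f (g h))))) u) w) w) w)
  Redex: ((\f.(\g.(\h.(f (g h))))) u)
Total redexes: 1

Answer: 1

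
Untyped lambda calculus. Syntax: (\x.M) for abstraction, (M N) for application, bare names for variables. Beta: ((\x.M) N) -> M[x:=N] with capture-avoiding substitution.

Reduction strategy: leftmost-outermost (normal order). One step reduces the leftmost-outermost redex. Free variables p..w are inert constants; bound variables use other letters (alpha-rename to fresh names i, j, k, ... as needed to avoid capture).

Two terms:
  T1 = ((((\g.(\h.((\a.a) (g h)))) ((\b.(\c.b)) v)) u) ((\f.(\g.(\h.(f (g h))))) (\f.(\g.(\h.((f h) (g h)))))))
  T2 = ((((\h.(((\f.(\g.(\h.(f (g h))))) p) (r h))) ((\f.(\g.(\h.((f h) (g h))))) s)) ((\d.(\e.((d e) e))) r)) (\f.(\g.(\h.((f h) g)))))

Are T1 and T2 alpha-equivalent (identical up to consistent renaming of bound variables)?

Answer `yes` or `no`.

Answer: no

Derivation:
Term 1: ((((\g.(\h.((\a.a) (g h)))) ((\b.(\c.b)) v)) u) ((\f.(\g.(\h.(f (g h))))) (\f.(\g.(\h.((f h) (g h)))))))
Term 2: ((((\h.(((\f.(\g.(\h.(f (g h))))) p) (r h))) ((\f.(\g.(\h.((f h) (g h))))) s)) ((\d.(\e.((d e) e))) r)) (\f.(\g.(\h.((f h) g)))))
Alpha-equivalence: compare structure up to binder renaming.
Result: False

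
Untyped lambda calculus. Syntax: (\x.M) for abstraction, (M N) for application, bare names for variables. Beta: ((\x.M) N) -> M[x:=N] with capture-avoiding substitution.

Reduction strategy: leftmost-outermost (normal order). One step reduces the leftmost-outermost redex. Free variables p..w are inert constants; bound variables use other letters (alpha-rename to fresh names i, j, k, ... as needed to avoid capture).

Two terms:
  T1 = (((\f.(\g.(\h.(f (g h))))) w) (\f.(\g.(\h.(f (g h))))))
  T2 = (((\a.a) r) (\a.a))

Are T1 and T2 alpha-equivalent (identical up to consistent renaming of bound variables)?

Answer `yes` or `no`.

Term 1: (((\f.(\g.(\h.(f (g h))))) w) (\f.(\g.(\h.(f (g h))))))
Term 2: (((\a.a) r) (\a.a))
Alpha-equivalence: compare structure up to binder renaming.
Result: False

Answer: no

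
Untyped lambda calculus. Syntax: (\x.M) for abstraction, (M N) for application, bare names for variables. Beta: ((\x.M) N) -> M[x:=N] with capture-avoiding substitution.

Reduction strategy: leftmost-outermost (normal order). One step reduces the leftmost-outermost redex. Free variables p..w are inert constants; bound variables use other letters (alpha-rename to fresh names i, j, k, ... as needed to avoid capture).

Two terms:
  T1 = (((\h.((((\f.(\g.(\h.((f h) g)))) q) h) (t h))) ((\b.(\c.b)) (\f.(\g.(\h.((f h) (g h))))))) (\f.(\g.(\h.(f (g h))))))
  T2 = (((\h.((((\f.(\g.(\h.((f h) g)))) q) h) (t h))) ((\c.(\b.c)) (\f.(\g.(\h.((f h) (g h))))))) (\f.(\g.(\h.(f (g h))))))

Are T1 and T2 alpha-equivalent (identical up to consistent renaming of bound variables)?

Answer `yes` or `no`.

Term 1: (((\h.((((\f.(\g.(\h.((f h) g)))) q) h) (t h))) ((\b.(\c.b)) (\f.(\g.(\h.((f h) (g h))))))) (\f.(\g.(\h.(f (g h))))))
Term 2: (((\h.((((\f.(\g.(\h.((f h) g)))) q) h) (t h))) ((\c.(\b.c)) (\f.(\g.(\h.((f h) (g h))))))) (\f.(\g.(\h.(f (g h))))))
Alpha-equivalence: compare structure up to binder renaming.
Result: True

Answer: yes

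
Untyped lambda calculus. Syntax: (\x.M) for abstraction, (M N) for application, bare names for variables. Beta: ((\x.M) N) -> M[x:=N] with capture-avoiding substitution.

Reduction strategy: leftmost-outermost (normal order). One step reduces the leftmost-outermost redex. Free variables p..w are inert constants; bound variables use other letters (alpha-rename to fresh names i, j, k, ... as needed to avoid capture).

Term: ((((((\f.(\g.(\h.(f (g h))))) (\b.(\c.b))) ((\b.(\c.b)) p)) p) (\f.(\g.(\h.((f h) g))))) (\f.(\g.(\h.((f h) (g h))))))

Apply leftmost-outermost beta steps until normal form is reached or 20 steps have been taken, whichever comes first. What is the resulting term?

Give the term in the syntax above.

Answer: (p (\f.(\g.(\h.((f h) (g h))))))

Derivation:
Step 0: ((((((\f.(\g.(\h.(f (g h))))) (\b.(\c.b))) ((\b.(\c.b)) p)) p) (\f.(\g.(\h.((f h) g))))) (\f.(\g.(\h.((f h) (g h))))))
Step 1: (((((\g.(\h.((\b.(\c.b)) (g h)))) ((\b.(\c.b)) p)) p) (\f.(\g.(\h.((f h) g))))) (\f.(\g.(\h.((f h) (g h))))))
Step 2: ((((\h.((\b.(\c.b)) (((\b.(\c.b)) p) h))) p) (\f.(\g.(\h.((f h) g))))) (\f.(\g.(\h.((f h) (g h))))))
Step 3: ((((\b.(\c.b)) (((\b.(\c.b)) p) p)) (\f.(\g.(\h.((f h) g))))) (\f.(\g.(\h.((f h) (g h))))))
Step 4: (((\c.(((\b.(\c.b)) p) p)) (\f.(\g.(\h.((f h) g))))) (\f.(\g.(\h.((f h) (g h))))))
Step 5: ((((\b.(\c.b)) p) p) (\f.(\g.(\h.((f h) (g h))))))
Step 6: (((\c.p) p) (\f.(\g.(\h.((f h) (g h))))))
Step 7: (p (\f.(\g.(\h.((f h) (g h))))))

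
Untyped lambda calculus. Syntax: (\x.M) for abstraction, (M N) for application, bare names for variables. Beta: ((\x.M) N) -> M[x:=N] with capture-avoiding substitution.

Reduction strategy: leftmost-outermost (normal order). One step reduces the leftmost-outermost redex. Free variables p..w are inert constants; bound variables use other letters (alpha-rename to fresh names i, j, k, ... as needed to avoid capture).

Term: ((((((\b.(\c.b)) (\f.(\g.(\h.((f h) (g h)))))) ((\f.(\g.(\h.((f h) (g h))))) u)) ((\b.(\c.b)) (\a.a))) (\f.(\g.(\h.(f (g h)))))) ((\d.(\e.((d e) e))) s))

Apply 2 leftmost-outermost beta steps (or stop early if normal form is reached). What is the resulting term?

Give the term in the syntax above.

Step 0: ((((((\b.(\c.b)) (\f.(\g.(\h.((f h) (g h)))))) ((\f.(\g.(\h.((f h) (g h))))) u)) ((\b.(\c.b)) (\a.a))) (\f.(\g.(\h.(f (g h)))))) ((\d.(\e.((d e) e))) s))
Step 1: (((((\c.(\f.(\g.(\h.((f h) (g h)))))) ((\f.(\g.(\h.((f h) (g h))))) u)) ((\b.(\c.b)) (\a.a))) (\f.(\g.(\h.(f (g h)))))) ((\d.(\e.((d e) e))) s))
Step 2: ((((\f.(\g.(\h.((f h) (g h))))) ((\b.(\c.b)) (\a.a))) (\f.(\g.(\h.(f (g h)))))) ((\d.(\e.((d e) e))) s))

Answer: ((((\f.(\g.(\h.((f h) (g h))))) ((\b.(\c.b)) (\a.a))) (\f.(\g.(\h.(f (g h)))))) ((\d.(\e.((d e) e))) s))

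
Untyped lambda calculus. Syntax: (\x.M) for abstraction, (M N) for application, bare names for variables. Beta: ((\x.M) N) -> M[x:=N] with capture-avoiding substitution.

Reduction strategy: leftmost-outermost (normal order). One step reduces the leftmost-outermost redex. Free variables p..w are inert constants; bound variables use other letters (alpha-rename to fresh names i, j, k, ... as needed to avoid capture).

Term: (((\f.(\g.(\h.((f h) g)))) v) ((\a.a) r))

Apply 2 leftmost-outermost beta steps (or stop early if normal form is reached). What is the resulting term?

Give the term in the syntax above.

Answer: (\h.((v h) ((\a.a) r)))

Derivation:
Step 0: (((\f.(\g.(\h.((f h) g)))) v) ((\a.a) r))
Step 1: ((\g.(\h.((v h) g))) ((\a.a) r))
Step 2: (\h.((v h) ((\a.a) r)))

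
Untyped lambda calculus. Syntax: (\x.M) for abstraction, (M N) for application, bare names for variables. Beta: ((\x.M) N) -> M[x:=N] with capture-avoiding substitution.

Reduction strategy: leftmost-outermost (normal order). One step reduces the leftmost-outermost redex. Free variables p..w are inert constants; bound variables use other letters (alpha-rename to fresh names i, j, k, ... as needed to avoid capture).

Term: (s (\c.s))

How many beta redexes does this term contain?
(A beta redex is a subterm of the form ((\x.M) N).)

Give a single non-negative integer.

Term: (s (\c.s))
  (no redexes)
Total redexes: 0

Answer: 0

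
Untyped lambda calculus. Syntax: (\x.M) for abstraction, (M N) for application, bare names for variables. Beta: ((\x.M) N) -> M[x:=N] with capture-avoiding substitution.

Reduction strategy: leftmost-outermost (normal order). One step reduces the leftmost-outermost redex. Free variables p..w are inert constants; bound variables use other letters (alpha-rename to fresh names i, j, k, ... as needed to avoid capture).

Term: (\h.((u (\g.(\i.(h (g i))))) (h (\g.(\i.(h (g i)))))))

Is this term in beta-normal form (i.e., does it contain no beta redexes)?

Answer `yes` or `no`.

Term: (\h.((u (\g.(\i.(h (g i))))) (h (\g.(\i.(h (g i)))))))
No beta redexes found.

Answer: yes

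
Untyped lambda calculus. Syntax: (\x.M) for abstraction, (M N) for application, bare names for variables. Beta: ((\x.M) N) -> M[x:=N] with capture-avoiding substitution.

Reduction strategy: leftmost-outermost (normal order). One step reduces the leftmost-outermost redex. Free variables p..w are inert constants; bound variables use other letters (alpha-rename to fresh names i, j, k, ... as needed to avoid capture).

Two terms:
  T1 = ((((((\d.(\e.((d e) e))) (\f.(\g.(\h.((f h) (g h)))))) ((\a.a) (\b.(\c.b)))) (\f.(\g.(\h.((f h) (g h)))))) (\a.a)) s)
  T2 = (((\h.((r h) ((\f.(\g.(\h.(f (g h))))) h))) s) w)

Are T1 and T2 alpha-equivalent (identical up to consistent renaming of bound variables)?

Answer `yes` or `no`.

Term 1: ((((((\d.(\e.((d e) e))) (\f.(\g.(\h.((f h) (g h)))))) ((\a.a) (\b.(\c.b)))) (\f.(\g.(\h.((f h) (g h)))))) (\a.a)) s)
Term 2: (((\h.((r h) ((\f.(\g.(\h.(f (g h))))) h))) s) w)
Alpha-equivalence: compare structure up to binder renaming.
Result: False

Answer: no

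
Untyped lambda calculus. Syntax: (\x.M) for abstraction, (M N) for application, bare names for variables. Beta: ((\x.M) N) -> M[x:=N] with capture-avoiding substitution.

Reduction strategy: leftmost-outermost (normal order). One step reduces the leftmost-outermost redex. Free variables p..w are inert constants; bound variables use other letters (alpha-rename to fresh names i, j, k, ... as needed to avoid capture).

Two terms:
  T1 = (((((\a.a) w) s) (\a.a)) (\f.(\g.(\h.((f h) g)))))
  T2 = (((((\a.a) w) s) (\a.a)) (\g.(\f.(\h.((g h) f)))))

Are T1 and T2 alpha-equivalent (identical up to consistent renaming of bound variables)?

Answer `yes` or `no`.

Answer: yes

Derivation:
Term 1: (((((\a.a) w) s) (\a.a)) (\f.(\g.(\h.((f h) g)))))
Term 2: (((((\a.a) w) s) (\a.a)) (\g.(\f.(\h.((g h) f)))))
Alpha-equivalence: compare structure up to binder renaming.
Result: True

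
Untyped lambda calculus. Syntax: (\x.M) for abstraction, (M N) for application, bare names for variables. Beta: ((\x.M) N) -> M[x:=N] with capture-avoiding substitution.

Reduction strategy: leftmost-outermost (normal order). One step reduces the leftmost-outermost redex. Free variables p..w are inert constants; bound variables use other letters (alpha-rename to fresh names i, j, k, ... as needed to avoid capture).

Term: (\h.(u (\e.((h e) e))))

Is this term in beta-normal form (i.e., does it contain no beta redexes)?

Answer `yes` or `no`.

Answer: yes

Derivation:
Term: (\h.(u (\e.((h e) e))))
No beta redexes found.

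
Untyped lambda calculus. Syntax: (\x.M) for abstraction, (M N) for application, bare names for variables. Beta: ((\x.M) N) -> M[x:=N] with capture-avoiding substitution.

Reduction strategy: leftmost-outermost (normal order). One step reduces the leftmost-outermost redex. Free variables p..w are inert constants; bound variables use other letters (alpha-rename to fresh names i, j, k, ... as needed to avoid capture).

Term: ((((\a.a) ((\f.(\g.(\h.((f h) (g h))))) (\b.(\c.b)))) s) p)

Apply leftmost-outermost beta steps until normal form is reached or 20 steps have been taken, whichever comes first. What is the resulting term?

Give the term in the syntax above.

Answer: p

Derivation:
Step 0: ((((\a.a) ((\f.(\g.(\h.((f h) (g h))))) (\b.(\c.b)))) s) p)
Step 1: ((((\f.(\g.(\h.((f h) (g h))))) (\b.(\c.b))) s) p)
Step 2: (((\g.(\h.(((\b.(\c.b)) h) (g h)))) s) p)
Step 3: ((\h.(((\b.(\c.b)) h) (s h))) p)
Step 4: (((\b.(\c.b)) p) (s p))
Step 5: ((\c.p) (s p))
Step 6: p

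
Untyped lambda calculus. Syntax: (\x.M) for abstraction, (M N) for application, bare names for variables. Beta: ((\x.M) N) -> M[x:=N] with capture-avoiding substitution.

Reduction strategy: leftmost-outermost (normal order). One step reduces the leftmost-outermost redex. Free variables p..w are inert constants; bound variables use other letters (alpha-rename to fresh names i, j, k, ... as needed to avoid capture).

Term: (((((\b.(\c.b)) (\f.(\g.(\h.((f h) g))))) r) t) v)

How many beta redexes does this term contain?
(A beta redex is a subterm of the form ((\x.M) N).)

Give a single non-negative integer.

Term: (((((\b.(\c.b)) (\f.(\g.(\h.((f h) g))))) r) t) v)
  Redex: ((\b.(\c.b)) (\f.(\g.(\h.((f h) g)))))
Total redexes: 1

Answer: 1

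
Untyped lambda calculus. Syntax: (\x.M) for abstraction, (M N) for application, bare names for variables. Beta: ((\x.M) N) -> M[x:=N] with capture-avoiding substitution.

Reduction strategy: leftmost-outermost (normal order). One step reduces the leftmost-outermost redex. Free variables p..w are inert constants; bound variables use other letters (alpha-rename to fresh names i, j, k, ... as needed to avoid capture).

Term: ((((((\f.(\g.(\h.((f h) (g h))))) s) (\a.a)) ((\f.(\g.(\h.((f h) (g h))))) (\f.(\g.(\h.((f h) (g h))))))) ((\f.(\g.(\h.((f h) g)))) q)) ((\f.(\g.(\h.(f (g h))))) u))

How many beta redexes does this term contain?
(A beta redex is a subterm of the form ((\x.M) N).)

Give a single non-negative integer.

Term: ((((((\f.(\g.(\h.((f h) (g h))))) s) (\a.a)) ((\f.(\g.(\h.((f h) (g h))))) (\f.(\g.(\h.((f h) (g h))))))) ((\f.(\g.(\h.((f h) g)))) q)) ((\f.(\g.(\h.(f (g h))))) u))
  Redex: ((\f.(\g.(\h.((f h) (g h))))) s)
  Redex: ((\f.(\g.(\h.((f h) (g h))))) (\f.(\g.(\h.((f h) (g h))))))
  Redex: ((\f.(\g.(\h.((f h) g)))) q)
  Redex: ((\f.(\g.(\h.(f (g h))))) u)
Total redexes: 4

Answer: 4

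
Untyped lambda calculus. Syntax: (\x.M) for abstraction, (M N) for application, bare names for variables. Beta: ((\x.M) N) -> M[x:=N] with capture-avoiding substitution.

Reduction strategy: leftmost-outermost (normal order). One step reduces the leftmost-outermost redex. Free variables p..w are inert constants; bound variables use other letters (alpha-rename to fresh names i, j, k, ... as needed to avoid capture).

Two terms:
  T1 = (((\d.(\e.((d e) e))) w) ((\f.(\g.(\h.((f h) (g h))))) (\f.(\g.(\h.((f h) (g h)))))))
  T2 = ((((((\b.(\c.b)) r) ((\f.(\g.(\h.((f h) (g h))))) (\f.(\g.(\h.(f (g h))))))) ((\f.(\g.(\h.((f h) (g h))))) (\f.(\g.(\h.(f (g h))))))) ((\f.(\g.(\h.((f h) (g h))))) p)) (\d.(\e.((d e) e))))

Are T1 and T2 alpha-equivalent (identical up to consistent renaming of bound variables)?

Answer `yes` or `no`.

Term 1: (((\d.(\e.((d e) e))) w) ((\f.(\g.(\h.((f h) (g h))))) (\f.(\g.(\h.((f h) (g h)))))))
Term 2: ((((((\b.(\c.b)) r) ((\f.(\g.(\h.((f h) (g h))))) (\f.(\g.(\h.(f (g h))))))) ((\f.(\g.(\h.((f h) (g h))))) (\f.(\g.(\h.(f (g h))))))) ((\f.(\g.(\h.((f h) (g h))))) p)) (\d.(\e.((d e) e))))
Alpha-equivalence: compare structure up to binder renaming.
Result: False

Answer: no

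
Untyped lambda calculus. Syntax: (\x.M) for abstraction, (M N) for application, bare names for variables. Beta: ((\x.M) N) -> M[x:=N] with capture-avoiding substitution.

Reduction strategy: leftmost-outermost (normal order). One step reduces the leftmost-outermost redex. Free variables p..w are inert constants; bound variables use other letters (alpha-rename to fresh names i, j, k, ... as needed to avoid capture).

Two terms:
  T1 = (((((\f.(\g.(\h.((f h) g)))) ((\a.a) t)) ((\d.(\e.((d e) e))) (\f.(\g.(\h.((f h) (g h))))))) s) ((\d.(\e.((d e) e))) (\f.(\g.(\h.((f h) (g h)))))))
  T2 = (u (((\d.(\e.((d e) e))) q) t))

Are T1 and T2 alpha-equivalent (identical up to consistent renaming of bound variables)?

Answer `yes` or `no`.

Answer: no

Derivation:
Term 1: (((((\f.(\g.(\h.((f h) g)))) ((\a.a) t)) ((\d.(\e.((d e) e))) (\f.(\g.(\h.((f h) (g h))))))) s) ((\d.(\e.((d e) e))) (\f.(\g.(\h.((f h) (g h)))))))
Term 2: (u (((\d.(\e.((d e) e))) q) t))
Alpha-equivalence: compare structure up to binder renaming.
Result: False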